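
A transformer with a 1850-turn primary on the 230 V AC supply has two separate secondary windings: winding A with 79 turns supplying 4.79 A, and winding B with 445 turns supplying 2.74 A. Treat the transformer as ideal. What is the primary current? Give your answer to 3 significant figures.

I_p ≈ 0.864 A

V_A = 230 × 79/1850 = 9.8216 V; V_B = 230 × 445/1850 = 55.324 V.
P_out = V_A I_A + V_B I_B = 9.8216×4.79 + 55.324×2.74 = 47.046 + 151.59 = 198.63 W.
Ideal ⇒ P_in = P_out, so I_p = P_out/V_p = 198.63/230 = 0.864 A.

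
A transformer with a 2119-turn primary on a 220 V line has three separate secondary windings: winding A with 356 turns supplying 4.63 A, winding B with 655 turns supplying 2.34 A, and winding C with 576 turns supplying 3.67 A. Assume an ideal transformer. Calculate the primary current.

I_p ≈ 2.50 A

V_A = 220 × 356/2119 = 36.961 V; V_B = 220 × 655/2119 = 68.004 V; V_C = 220 × 576/2119 = 59.802 V.
P_out = V_A I_A + V_B I_B + V_C I_C = 36.961×4.63 + 68.004×2.34 + 59.802×3.67 = 171.13 + 159.13 + 219.47 = 549.73 W.
Ideal ⇒ P_in = P_out, so I_p = P_out/V_p = 549.73/220 = 2.50 A.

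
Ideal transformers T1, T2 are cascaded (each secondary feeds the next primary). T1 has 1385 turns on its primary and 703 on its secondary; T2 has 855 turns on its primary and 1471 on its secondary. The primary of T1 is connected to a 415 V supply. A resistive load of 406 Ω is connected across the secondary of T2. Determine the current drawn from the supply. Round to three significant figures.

I_supply ≈ 0.780 A

Secondary of T1: V = 415.00 × 703/1385 = 210.65 V.
Secondary of T2: V = 210.65 × 1471/855 = 362.41 V.
I_load = 362.41/406 = 0.89264 A, so P_out = 362.41 × 0.89264 = 323.50 W.
All ideal ⇒ P_in = P_out, so I_supply = 323.50/415 = 0.780 A.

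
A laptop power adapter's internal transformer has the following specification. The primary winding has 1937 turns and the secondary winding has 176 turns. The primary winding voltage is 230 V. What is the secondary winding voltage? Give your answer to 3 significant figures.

V_s ≈ 20.9 V

V_s/V_p = N_s/N_p, so V_s = 230 × 176/1937 = 20.9 V.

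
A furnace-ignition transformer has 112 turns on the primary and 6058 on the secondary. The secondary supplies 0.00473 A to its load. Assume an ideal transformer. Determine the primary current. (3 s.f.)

For an ideal transformer I_p/I_s = N_s/N_p, so I_p = 0.00473 × 6058/112 = 0.256 A.

I_p ≈ 0.256 A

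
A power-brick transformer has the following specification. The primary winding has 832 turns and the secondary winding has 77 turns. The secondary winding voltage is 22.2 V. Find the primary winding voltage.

V_p/V_s = N_p/N_s, so V_p = 22.2 × 832/77 = 240 V.

V_p ≈ 240 V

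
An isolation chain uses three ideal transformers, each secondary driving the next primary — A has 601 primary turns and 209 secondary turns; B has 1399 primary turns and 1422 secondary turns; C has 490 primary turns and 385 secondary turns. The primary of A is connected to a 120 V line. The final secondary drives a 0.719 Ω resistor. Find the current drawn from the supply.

I_supply ≈ 12.9 A

Secondary of A: V = 120.00 × 209/601 = 41.730 V.
Secondary of B: V = 41.730 × 1422/1399 = 42.417 V.
Secondary of C: V = 42.417 × 385/490 = 33.327 V.
I_load = 33.327/0.719 = 46.352 A, so P_out = 33.327 × 46.352 = 1544.8 W.
All ideal ⇒ P_in = P_out, so I_supply = 1544.8/120 = 12.9 A.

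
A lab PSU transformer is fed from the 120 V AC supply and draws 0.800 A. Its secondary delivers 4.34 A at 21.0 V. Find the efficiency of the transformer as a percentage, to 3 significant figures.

η ≈ 94.9%

P_in = 120 × 0.800 = 96.0000 W.
P_out = 21.0 × 4.34 = 91.1400 W.
η = P_out/P_in = 91.1400/96.0000 = 0.949.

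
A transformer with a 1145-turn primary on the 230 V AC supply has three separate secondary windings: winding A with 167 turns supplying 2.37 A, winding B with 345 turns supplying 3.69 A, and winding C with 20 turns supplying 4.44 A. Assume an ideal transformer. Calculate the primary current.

V_A = 230 × 167/1145 = 33.546 V; V_B = 230 × 345/1145 = 69.301 V; V_C = 230 × 20/1145 = 4.0175 V.
P_out = V_A I_A + V_B I_B + V_C I_C = 33.546×2.37 + 69.301×3.69 + 4.0175×4.44 = 79.504 + 255.72 + 17.838 = 353.06 W.
Ideal ⇒ P_in = P_out, so I_p = P_out/V_p = 353.06/230 = 1.54 A.

I_p ≈ 1.54 A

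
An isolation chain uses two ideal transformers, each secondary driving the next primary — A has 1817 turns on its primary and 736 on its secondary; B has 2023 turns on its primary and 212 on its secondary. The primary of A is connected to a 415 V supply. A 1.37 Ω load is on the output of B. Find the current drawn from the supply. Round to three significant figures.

Secondary of A: V = 415.00 × 736/1817 = 168.10 V.
Secondary of B: V = 168.10 × 212/2023 = 17.616 V.
I_load = 17.616/1.37 = 12.859 A, so P_out = 17.616 × 12.859 = 226.52 W.
All ideal ⇒ P_in = P_out, so I_supply = 226.52/415 = 0.546 A.

I_supply ≈ 0.546 A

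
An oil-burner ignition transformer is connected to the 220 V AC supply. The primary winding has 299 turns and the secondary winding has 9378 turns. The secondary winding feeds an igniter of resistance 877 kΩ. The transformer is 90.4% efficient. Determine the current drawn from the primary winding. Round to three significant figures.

V_s = 220 × 9378/299 = 6900.2 V.
I_s = V_s/R = 6900.2/877000 = 0.0078680 A.
P_out = V_s I_s = 6900.2 × 0.0078680 = 54.291 W.
P_in = P_out/η = 54.291/0.904 = 60.056 W.
I_p = P_in/V_p = 60.056/220 = 0.273 A.

I_p ≈ 0.273 A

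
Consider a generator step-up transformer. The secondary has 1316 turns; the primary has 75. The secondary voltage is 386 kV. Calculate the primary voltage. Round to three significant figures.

V_p/V_s = N_p/N_s, so V_p = 386000 × 75/1316 = 22000 V.

V_p ≈ 22000 V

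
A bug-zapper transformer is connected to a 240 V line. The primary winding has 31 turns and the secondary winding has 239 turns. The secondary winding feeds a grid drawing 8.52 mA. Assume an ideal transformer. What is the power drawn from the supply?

I_p = I_s × N_s/N_p = 0.00852 × 239/31 = 0.065686 A.
P = V_p I_p = 240 × 0.065686 = 15.8 W.

P ≈ 15.8 W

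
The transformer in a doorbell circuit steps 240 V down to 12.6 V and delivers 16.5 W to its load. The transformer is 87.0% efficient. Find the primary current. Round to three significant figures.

I_p ≈ 0.0790 A

P_in = P_out/η = 16.5/0.870 = 18.966 W.
I_p = P_in/V_p = 18.966/240 = 0.0790 A.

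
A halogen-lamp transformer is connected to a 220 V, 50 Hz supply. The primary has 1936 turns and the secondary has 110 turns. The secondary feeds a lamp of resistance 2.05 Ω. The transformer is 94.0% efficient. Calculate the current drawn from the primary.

I_p ≈ 0.369 A

V_s = 220 × 110/1936 = 12.500 V.
I_s = V_s/R = 12.500/2.05 = 6.0976 A.
P_out = V_s I_s = 12.500 × 6.0976 = 76.220 W.
P_in = P_out/η = 76.220/0.940 = 81.085 W.
I_p = P_in/V_p = 81.085/220 = 0.369 A.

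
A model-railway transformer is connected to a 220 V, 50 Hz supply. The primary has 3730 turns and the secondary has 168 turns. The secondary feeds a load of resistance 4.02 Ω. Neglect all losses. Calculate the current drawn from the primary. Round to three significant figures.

V_s = V_p × N_s/N_p = 220 × 168/3730 = 9.9088 V.
I_s = V_s/R = 9.9088/4.02 = 2.4649 A.
For an ideal transformer I_p N_p = I_s N_s, so I_p = 2.4649 × 168/3730 = 0.111 A.

I_p ≈ 0.111 A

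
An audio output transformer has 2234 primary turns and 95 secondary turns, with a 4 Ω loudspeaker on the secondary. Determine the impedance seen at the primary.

Z_p = (N_p/N_s)² × Z_s = (2234/95)² × 4 = 2210 Ω.

Z_p ≈ 2210 Ω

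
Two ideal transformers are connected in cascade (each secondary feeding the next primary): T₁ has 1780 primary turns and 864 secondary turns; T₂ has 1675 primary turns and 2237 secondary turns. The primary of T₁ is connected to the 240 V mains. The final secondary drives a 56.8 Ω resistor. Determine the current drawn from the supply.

Secondary of T₁: V = 240.00 × 864/1780 = 116.49 V.
Secondary of T₂: V = 116.49 × 2237/1675 = 155.58 V.
I_load = 155.58/56.8 = 2.7391 A, so P_out = 155.58 × 2.7391 = 426.15 W.
All ideal ⇒ P_in = P_out, so I_supply = 426.15/240 = 1.78 A.

I_supply ≈ 1.78 A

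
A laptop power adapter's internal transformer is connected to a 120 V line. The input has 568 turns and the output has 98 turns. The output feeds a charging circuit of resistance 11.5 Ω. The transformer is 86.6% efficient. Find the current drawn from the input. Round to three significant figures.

V_out = 120 × 98/568 = 20.704 V.
I_out = V_out/R = 20.704/11.5 = 1.8004 A.
P_out = V_out I_out = 20.704 × 1.8004 = 37.275 W.
P_in = P_out/η = 37.275/0.866 = 43.043 W.
I_in = P_in/V_in = 43.043/120 = 0.359 A.

I_in ≈ 0.359 A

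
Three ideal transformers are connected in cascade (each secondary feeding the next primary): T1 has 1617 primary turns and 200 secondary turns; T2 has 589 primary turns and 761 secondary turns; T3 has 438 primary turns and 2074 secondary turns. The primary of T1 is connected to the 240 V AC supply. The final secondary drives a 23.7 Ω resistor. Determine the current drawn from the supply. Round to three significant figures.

Secondary of T1: V = 240.00 × 200/1617 = 29.685 V.
Secondary of T2: V = 29.685 × 761/589 = 38.353 V.
Secondary of T3: V = 38.353 × 2074/438 = 181.61 V.
I_load = 181.61/23.7 = 7.6628 A, so P_out = 181.61 × 7.6628 = 1391.6 W.
All ideal ⇒ P_in = P_out, so I_supply = 1391.6/240 = 5.80 A.

I_supply ≈ 5.80 A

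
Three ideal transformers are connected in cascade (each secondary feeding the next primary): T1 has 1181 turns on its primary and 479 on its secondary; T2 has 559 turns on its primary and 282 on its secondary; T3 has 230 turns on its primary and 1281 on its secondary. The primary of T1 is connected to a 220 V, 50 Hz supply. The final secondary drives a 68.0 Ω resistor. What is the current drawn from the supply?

I_supply ≈ 4.20 A

After T1: V = 220.00 × 479/1181 = 89.229 V.
After T2: V = 89.229 × 282/559 = 45.014 V.
After T3: V = 45.014 × 1281/230 = 250.71 V.
I_load = 250.71/68.0 = 3.6869 A, so P_out = 250.71 × 3.6869 = 924.33 W.
All ideal ⇒ P_in = P_out, so I_supply = 924.33/220 = 4.20 A.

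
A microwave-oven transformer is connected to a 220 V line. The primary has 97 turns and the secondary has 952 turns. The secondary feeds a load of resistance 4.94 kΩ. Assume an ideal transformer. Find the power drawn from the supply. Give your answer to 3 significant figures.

P ≈ 944 W

V_s = V_p × N_s/N_p = 220 × 952/97 = 2159.2 V.
I_s = V_s/R = 2159.2/4940 = 0.43708 A.
I_p = I_s × N_s/N_p = 0.43708 × 952/97 = 4.2897 A.
P = V_p I_p = 220 × 4.2897 = 944 W.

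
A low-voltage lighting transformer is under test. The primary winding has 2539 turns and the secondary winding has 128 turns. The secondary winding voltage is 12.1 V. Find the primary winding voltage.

V_p/V_s = N_p/N_s, so V_p = 12.1 × 2539/128 = 240 V.

V_p ≈ 240 V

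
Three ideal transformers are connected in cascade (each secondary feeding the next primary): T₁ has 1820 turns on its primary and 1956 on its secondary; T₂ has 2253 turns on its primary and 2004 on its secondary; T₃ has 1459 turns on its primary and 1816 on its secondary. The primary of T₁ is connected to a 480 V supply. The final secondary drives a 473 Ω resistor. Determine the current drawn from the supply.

After T₁: V = 480.00 × 1956/1820 = 515.87 V.
After T₂: V = 515.87 × 2004/2253 = 458.85 V.
After T₃: V = 458.85 × 1816/1459 = 571.13 V.
I_load = 571.13/473 = 1.2075 A, so P_out = 571.13 × 1.2075 = 689.62 W.
All ideal ⇒ P_in = P_out, so I_supply = 689.62/480 = 1.44 A.

I_supply ≈ 1.44 A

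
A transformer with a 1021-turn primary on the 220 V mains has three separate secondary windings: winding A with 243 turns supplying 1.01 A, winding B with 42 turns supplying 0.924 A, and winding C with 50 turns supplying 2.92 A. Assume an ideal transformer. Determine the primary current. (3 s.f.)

I_p ≈ 0.421 A

V_A = 220 × 243/1021 = 52.360 V; V_B = 220 × 42/1021 = 9.0500 V; V_C = 220 × 50/1021 = 10.774 V.
P_out = V_A I_A + V_B I_B + V_C I_C = 52.360×1.01 + 9.0500×0.924 + 10.774×2.92 = 52.884 + 8.3622 + 31.459 = 92.706 W.
Ideal ⇒ P_in = P_out, so I_p = P_out/V_p = 92.706/220 = 0.421 A.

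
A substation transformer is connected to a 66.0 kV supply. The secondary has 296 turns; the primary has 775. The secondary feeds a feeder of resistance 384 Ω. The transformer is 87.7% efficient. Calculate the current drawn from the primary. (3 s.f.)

V_s = 66000 × 296/775 = 25208 V.
I_s = V_s/R = 25208/384 = 65.645 A.
P_out = V_s I_s = 25208 × 65.645 = 1.6548×10^6 W.
P_in = P_out/η = 1.6548×10^6/0.877 = 1.8868×10^6 W.
I_p = P_in/V_p = 1.8868×10^6/66000 = 28.6 A.

I_p ≈ 28.6 A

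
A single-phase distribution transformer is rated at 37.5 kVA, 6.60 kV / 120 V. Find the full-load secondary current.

I_s = S/V_s = 37500/120 = 312 A.

I_s ≈ 312 A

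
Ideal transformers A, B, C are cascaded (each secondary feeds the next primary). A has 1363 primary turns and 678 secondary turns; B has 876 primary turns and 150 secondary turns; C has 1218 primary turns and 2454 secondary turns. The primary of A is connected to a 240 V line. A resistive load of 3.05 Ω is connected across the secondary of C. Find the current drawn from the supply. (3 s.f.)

I_supply ≈ 2.32 A

After A: V = 240.00 × 678/1363 = 119.38 V.
After B: V = 119.38 × 150/876 = 20.442 V.
After C: V = 20.442 × 2454/1218 = 41.187 V.
I_load = 41.187/3.05 = 13.504 A, so P_out = 41.187 × 13.504 = 556.18 W.
All ideal ⇒ P_in = P_out, so I_supply = 556.18/240 = 2.32 A.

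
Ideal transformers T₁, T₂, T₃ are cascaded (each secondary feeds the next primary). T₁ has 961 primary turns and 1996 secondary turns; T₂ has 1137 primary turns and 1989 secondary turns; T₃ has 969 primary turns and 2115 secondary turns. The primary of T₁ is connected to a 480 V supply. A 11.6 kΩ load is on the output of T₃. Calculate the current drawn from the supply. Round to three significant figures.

I_supply ≈ 2.60 A

Secondary of T₁: V = 480.00 × 1996/961 = 996.96 V.
Secondary of T₂: V = 996.96 × 1989/1137 = 1744.0 V.
Secondary of T₃: V = 1744.0 × 2115/969 = 3806.6 V.
I_load = 3806.6/11600 = 0.32816 A, so P_out = 3806.6 × 0.32816 = 1249.2 W.
All ideal ⇒ P_in = P_out, so I_supply = 1249.2/480 = 2.60 A.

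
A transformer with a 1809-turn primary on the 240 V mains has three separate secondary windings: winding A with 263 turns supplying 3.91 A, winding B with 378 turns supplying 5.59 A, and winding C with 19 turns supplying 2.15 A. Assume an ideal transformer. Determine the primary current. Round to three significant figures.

V_A = 240 × 263/1809 = 34.892 V; V_B = 240 × 378/1809 = 50.149 V; V_C = 240 × 19/1809 = 2.5207 V.
P_out = V_A I_A + V_B I_B + V_C I_C = 34.892×3.91 + 50.149×5.59 + 2.5207×2.15 = 136.43 + 280.33 + 5.4196 = 422.18 W.
Ideal ⇒ P_in = P_out, so I_p = P_out/V_p = 422.18/240 = 1.76 A.

I_p ≈ 1.76 A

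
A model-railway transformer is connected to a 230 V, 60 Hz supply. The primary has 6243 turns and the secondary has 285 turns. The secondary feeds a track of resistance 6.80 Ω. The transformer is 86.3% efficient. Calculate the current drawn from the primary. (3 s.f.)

V_s = 230 × 285/6243 = 10.500 V.
I_s = V_s/R = 10.500/6.80 = 1.5441 A.
P_out = V_s I_s = 10.500 × 1.5441 = 16.212 W.
P_in = P_out/η = 16.212/0.863 = 18.786 W.
I_p = P_in/V_p = 18.786/230 = 0.0817 A.

I_p ≈ 0.0817 A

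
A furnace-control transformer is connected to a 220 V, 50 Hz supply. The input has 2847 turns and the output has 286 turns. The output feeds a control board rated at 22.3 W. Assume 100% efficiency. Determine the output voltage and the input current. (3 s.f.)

V_out = V_in × N_out/N_in = 220 × 286/2847 = 22.100 V.
I_out = P/V_out = 22.3/22.100 = 1.0090 A.
I_in = I_out × N_out/N_in = 1.0090 × 286/2847 = 0.101 A.

V_out ≈ 22.1 V, I_in ≈ 0.101 A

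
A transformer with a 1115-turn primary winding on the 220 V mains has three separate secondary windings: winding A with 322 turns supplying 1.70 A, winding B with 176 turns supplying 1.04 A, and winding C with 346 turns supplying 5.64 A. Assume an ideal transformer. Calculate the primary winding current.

V_A = 220 × 322/1115 = 63.534 V; V_B = 220 × 176/1115 = 34.726 V; V_C = 220 × 346/1115 = 68.269 V.
P_out = V_A I_A + V_B I_B + V_C I_C = 63.534×1.70 + 34.726×1.04 + 68.269×5.64 = 108.01 + 36.116 + 385.04 = 529.16 W.
Ideal ⇒ P_in = P_out, so I_p = P_out/V_p = 529.16/220 = 2.41 A.

I_p ≈ 2.41 A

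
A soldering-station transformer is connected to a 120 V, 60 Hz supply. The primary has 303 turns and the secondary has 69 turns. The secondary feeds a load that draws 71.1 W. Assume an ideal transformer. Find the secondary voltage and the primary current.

V_s ≈ 27.3 V, I_p ≈ 0.593 A

V_s = V_p × N_s/N_p = 120 × 69/303 = 27.327 V.
I_s = P/V_s = 71.1/27.327 = 2.6018 A.
I_p = I_s × N_s/N_p = 2.6018 × 69/303 = 0.593 A.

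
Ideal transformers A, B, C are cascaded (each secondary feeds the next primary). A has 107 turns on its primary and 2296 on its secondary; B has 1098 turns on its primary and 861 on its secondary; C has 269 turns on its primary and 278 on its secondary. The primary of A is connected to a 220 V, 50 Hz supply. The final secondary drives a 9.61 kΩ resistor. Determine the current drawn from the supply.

Secondary of A: V = 220.00 × 2296/107 = 4720.7 V.
Secondary of B: V = 4720.7 × 861/1098 = 3701.8 V.
Secondary of C: V = 3701.8 × 278/269 = 3825.6 V.
I_load = 3825.6/9610 = 0.39809 A, so P_out = 3825.6 × 0.39809 = 1522.9 W.
All ideal ⇒ P_in = P_out, so I_supply = 1522.9/220 = 6.92 A.

I_supply ≈ 6.92 A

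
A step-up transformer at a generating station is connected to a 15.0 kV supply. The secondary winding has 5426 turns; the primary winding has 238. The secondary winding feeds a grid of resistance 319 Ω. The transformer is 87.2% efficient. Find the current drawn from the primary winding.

V_s = 15000 × 5426/238 = 341970 V.
I_s = V_s/R = 341970/319 = 1072.0 A.
P_out = V_s I_s = 341970 × 1072.0 = 3.6660×10^8 W.
P_in = P_out/η = 3.6660×10^8/0.872 = 4.2042×10^8 W.
I_p = P_in/V_p = 4.2042×10^8/15000 = 28000 A.

I_p ≈ 28000 A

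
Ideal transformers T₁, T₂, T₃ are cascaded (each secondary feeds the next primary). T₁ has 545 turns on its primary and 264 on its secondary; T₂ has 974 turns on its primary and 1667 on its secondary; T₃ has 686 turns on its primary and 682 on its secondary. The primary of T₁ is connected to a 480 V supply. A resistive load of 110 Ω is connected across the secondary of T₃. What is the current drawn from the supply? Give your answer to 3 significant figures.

After T₁: V = 480.00 × 264/545 = 232.51 V.
After T₂: V = 232.51 × 1667/974 = 397.95 V.
After T₃: V = 397.95 × 682/686 = 395.63 V.
I_load = 395.63/110 = 3.5966 A, so P_out = 395.63 × 3.5966 = 1422.9 W.
All ideal ⇒ P_in = P_out, so I_supply = 1422.9/480 = 2.96 A.

I_supply ≈ 2.96 A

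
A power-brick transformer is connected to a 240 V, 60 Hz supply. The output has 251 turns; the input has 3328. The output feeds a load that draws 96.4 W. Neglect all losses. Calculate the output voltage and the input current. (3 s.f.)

V_out ≈ 18.1 V, I_in ≈ 0.402 A

V_out = V_in × N_out/N_in = 240 × 251/3328 = 18.101 V.
I_out = P/V_out = 96.4/18.101 = 5.3257 A.
I_in = I_out × N_out/N_in = 5.3257 × 251/3328 = 0.402 A.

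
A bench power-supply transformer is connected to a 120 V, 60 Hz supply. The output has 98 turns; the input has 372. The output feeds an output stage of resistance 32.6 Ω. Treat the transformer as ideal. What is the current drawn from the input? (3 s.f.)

V_out = V_in × N_out/N_in = 120 × 98/372 = 31.613 V.
I_out = V_out/R = 31.613/32.6 = 0.96972 A.
For an ideal transformer I_in N_in = I_out N_out, so I_in = 0.96972 × 98/372 = 0.255 A.

I_in ≈ 0.255 A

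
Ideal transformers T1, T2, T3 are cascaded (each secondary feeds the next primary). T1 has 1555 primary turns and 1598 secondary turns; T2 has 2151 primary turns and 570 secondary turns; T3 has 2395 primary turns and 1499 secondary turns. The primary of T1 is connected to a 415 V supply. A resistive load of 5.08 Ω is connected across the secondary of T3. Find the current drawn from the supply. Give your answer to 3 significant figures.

I_supply ≈ 2.37 A

After T1: V = 415.00 × 1598/1555 = 426.48 V.
After T2: V = 426.48 × 570/2151 = 113.01 V.
After T3: V = 113.01 × 1499/2395 = 70.733 V.
I_load = 70.733/5.08 = 13.924 A, so P_out = 70.733 × 13.924 = 984.89 W.
All ideal ⇒ P_in = P_out, so I_supply = 984.89/415 = 2.37 A.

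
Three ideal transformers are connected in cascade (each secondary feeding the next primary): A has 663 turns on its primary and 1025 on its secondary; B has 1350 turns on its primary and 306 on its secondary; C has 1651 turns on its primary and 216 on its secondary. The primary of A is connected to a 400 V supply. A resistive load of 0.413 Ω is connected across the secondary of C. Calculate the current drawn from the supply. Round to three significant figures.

Secondary of A: V = 400.00 × 1025/663 = 618.40 V.
Secondary of B: V = 618.40 × 306/1350 = 140.17 V.
Secondary of C: V = 140.17 × 216/1651 = 18.339 V.
I_load = 18.339/0.413 = 44.403 A, so P_out = 18.339 × 44.403 = 814.29 W.
All ideal ⇒ P_in = P_out, so I_supply = 814.29/400 = 2.04 A.

I_supply ≈ 2.04 A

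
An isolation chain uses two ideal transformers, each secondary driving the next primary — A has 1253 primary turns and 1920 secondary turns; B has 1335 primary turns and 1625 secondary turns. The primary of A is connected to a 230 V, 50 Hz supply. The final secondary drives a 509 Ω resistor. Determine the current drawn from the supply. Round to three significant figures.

I_supply ≈ 1.57 A

After A: V = 230.00 × 1920/1253 = 352.43 V.
After B: V = 352.43 × 1625/1335 = 428.99 V.
I_load = 428.99/509 = 0.84282 A, so P_out = 428.99 × 0.84282 = 361.56 W.
All ideal ⇒ P_in = P_out, so I_supply = 361.56/230 = 1.57 A.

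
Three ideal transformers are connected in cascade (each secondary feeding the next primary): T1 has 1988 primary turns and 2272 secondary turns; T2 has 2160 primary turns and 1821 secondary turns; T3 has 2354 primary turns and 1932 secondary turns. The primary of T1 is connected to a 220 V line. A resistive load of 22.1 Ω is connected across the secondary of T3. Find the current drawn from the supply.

I_supply ≈ 6.22 A

Secondary of T1: V = 220.00 × 2272/1988 = 251.43 V.
Secondary of T2: V = 251.43 × 1821/2160 = 211.97 V.
Secondary of T3: V = 211.97 × 1932/2354 = 173.97 V.
I_load = 173.97/22.1 = 7.8719 A, so P_out = 173.97 × 7.8719 = 1369.5 W.
All ideal ⇒ P_in = P_out, so I_supply = 1369.5/220 = 6.22 A.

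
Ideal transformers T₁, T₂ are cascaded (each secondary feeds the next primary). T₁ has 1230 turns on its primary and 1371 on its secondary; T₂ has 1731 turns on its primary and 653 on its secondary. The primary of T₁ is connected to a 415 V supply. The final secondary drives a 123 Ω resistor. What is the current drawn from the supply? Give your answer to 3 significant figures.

I_supply ≈ 0.597 A

Secondary of T₁: V = 415.00 × 1371/1230 = 462.57 V.
Secondary of T₂: V = 462.57 × 653/1731 = 174.50 V.
I_load = 174.50/123 = 1.4187 A, so P_out = 174.50 × 1.4187 = 247.56 W.
All ideal ⇒ P_in = P_out, so I_supply = 247.56/415 = 0.597 A.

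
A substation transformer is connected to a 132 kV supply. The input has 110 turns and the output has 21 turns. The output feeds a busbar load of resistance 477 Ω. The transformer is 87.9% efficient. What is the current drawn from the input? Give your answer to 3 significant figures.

V_out = 132000 × 21/110 = 25200 V.
I_out = V_out/R = 25200/477 = 52.830 A.
P_out = V_out I_out = 25200 × 52.830 = 1.3313×10^6 W.
P_in = P_out/η = 1.3313×10^6/0.879 = 1.5146×10^6 W.
I_in = P_in/V_in = 1.5146×10^6/132000 = 11.5 A.

I_in ≈ 11.5 A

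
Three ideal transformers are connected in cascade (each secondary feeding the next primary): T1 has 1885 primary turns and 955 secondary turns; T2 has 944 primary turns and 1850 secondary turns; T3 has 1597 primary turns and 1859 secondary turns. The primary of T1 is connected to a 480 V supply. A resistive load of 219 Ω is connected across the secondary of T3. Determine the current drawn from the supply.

Secondary of T1: V = 480.00 × 955/1885 = 243.18 V.
Secondary of T2: V = 243.18 × 1850/944 = 476.58 V.
Secondary of T3: V = 476.58 × 1859/1597 = 554.76 V.
I_load = 554.76/219 = 2.5332 A, so P_out = 554.76 × 2.5332 = 1405.3 W.
All ideal ⇒ P_in = P_out, so I_supply = 1405.3/480 = 2.93 A.

I_supply ≈ 2.93 A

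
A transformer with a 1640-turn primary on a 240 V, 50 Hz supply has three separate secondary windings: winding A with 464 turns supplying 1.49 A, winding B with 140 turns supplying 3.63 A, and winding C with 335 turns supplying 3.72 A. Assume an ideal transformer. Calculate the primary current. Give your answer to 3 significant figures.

I_p ≈ 1.49 A

V_A = 240 × 464/1640 = 67.902 V; V_B = 240 × 140/1640 = 20.488 V; V_C = 240 × 335/1640 = 49.024 V.
P_out = V_A I_A + V_B I_B + V_C I_C = 67.902×1.49 + 20.488×3.63 + 49.024×3.72 = 101.17 + 74.371 + 182.37 = 357.92 W.
Ideal ⇒ P_in = P_out, so I_p = P_out/V_p = 357.92/240 = 1.49 A.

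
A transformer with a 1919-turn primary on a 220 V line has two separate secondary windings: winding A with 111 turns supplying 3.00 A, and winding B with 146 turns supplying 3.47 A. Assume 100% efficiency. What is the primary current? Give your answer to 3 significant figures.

I_p ≈ 0.438 A

V_A = 220 × 111/1919 = 12.725 V; V_B = 220 × 146/1919 = 16.738 V.
P_out = V_A I_A + V_B I_B = 12.725×3.00 + 16.738×3.47 = 38.176 + 58.080 = 96.257 W.
Ideal ⇒ P_in = P_out, so I_p = P_out/V_p = 96.257/220 = 0.438 A.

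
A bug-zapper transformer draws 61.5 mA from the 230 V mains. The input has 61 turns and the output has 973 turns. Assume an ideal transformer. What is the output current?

I_out/I_in = N_in/N_out, so I_out = 0.0615 × 61/973 = 0.00386 A.

I_out ≈ 0.00386 A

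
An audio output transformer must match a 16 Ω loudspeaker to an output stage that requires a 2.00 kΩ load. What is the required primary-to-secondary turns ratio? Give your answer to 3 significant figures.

N_p/N_s ≈ 11.2

Z_p/Z_s = (N_p/N_s)², so N_p/N_s = √(2000/16) = √125 = 11.2.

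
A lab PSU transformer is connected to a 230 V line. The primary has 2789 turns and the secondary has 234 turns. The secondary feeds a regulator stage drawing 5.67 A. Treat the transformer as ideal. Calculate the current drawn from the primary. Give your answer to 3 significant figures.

I_p ≈ 0.476 A

For an ideal transformer I_p N_p = I_s N_s, so I_p = 5.67 × 234/2789 = 0.476 A.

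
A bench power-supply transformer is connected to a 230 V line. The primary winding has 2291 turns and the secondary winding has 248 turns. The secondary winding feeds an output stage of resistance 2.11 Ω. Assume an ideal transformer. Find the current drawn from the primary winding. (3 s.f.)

V_s = V_p × N_s/N_p = 230 × 248/2291 = 24.897 V.
I_s = V_s/R = 24.897/2.11 = 11.800 A.
For an ideal transformer I_p N_p = I_s N_s, so I_p = 11.800 × 248/2291 = 1.28 A.

I_p ≈ 1.28 A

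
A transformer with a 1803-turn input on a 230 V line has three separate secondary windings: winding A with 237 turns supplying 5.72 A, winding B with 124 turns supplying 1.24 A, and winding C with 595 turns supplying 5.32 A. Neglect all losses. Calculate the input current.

V_A = 230 × 237/1803 = 30.233 V; V_B = 230 × 124/1803 = 15.818 V; V_C = 230 × 595/1803 = 75.901 V.
P_out = V_A I_A + V_B I_B + V_C I_C = 30.233×5.72 + 15.818×1.24 + 75.901×5.32 = 172.93 + 19.614 + 403.79 = 596.34 W.
Ideal ⇒ P_in = P_out, so I_in = P_out/V_in = 596.34/230 = 2.59 A.

I_in ≈ 2.59 A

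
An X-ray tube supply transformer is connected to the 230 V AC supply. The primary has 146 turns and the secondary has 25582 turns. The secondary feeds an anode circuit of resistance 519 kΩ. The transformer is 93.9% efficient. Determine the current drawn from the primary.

V_s = 230 × 25582/146 = 40300 V.
I_s = V_s/R = 40300/519000 = 0.077650 A.
P_out = V_s I_s = 40300 × 0.077650 = 3129.3 W.
P_in = P_out/η = 3129.3/0.939 = 3332.6 W.
I_p = P_in/V_p = 3332.6/230 = 14.5 A.

I_p ≈ 14.5 A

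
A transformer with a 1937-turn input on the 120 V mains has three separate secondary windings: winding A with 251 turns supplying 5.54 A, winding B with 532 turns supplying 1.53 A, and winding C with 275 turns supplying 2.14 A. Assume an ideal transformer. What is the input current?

I_in ≈ 1.44 A

V_A = 120 × 251/1937 = 15.550 V; V_B = 120 × 532/1937 = 32.958 V; V_C = 120 × 275/1937 = 17.037 V.
P_out = V_A I_A + V_B I_B + V_C I_C = 15.550×5.54 + 32.958×1.53 + 17.037×2.14 = 86.146 + 50.426 + 36.458 = 173.03 W.
Ideal ⇒ P_in = P_out, so I_in = P_out/V_in = 173.03/120 = 1.44 A.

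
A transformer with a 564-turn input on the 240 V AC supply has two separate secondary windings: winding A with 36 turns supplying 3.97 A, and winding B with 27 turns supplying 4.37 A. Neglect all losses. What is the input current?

I_in ≈ 0.463 A

V_A = 240 × 36/564 = 15.319 V; V_B = 240 × 27/564 = 11.489 V.
P_out = V_A I_A + V_B I_B = 15.319×3.97 + 11.489×4.37 = 60.817 + 50.209 = 111.03 W.
Ideal ⇒ P_in = P_out, so I_in = P_out/V_in = 111.03/240 = 0.463 A.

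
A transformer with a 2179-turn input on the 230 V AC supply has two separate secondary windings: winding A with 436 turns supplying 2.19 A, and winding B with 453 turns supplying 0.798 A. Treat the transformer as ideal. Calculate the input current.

V_A = 230 × 436/2179 = 46.021 V; V_B = 230 × 453/2179 = 47.816 V.
P_out = V_A I_A + V_B I_B = 46.021×2.19 + 47.816×0.798 = 100.79 + 38.157 = 138.94 W.
Ideal ⇒ P_in = P_out, so I_in = P_out/V_in = 138.94/230 = 0.604 A.

I_in ≈ 0.604 A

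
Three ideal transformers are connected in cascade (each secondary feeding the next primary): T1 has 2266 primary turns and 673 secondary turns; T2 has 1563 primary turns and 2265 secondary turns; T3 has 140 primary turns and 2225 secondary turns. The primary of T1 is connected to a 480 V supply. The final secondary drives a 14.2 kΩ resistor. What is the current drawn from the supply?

I_supply ≈ 1.58 A

After T1: V = 480.00 × 673/2266 = 142.56 V.
After T2: V = 142.56 × 2265/1563 = 206.59 V.
After T3: V = 206.59 × 2225/140 = 3283.3 V.
I_load = 3283.3/14200 = 0.23122 A, so P_out = 3283.3 × 0.23122 = 759.15 W.
All ideal ⇒ P_in = P_out, so I_supply = 759.15/480 = 1.58 A.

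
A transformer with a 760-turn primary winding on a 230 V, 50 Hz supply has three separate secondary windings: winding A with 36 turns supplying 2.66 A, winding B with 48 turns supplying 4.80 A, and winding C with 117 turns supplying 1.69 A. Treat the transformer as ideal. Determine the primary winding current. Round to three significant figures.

I_p ≈ 0.689 A

V_A = 230 × 36/760 = 10.895 V; V_B = 230 × 48/760 = 14.526 V; V_C = 230 × 117/760 = 35.408 V.
P_out = V_A I_A + V_B I_B + V_C I_C = 10.895×2.66 + 14.526×4.80 + 35.408×1.69 = 28.980 + 69.726 + 59.839 = 158.55 W.
Ideal ⇒ P_in = P_out, so I_p = P_out/V_p = 158.55/230 = 0.689 A.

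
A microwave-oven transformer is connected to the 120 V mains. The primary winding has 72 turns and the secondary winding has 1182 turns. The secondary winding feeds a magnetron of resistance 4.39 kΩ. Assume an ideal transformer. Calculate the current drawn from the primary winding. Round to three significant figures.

V_s = V_p × N_s/N_p = 120 × 1182/72 = 1970.0 V.
I_s = V_s/R = 1970.0/4390 = 0.44875 A.
For an ideal transformer I_p N_p = I_s N_s, so I_p = 0.44875 × 1182/72 = 7.37 A.

I_p ≈ 7.37 A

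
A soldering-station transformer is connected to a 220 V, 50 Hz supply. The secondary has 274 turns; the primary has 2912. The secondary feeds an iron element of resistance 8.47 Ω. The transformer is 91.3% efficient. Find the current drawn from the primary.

I_p ≈ 0.252 A

V_s = 220 × 274/2912 = 20.701 V.
I_s = V_s/R = 20.701/8.47 = 2.4440 A.
P_out = V_s I_s = 20.701 × 2.4440 = 50.592 W.
P_in = P_out/η = 50.592/0.913 = 55.413 W.
I_p = P_in/V_p = 55.413/220 = 0.252 A.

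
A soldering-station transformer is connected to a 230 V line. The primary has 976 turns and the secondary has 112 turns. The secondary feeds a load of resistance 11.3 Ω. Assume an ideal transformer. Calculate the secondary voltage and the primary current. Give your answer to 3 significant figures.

V_s ≈ 26.4 V, I_p ≈ 0.268 A

V_s = V_p × N_s/N_p = 230 × 112/976 = 26.393 V.
I_s = V_s/R = 26.393/11.3 = 2.3357 A.
I_p = I_s × N_s/N_p = 2.3357 × 112/976 = 0.268 A.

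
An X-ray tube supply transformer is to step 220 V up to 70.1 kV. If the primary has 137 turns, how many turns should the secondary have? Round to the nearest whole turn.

N_s/N_p = V_s/V_p, so N_s = 137 × 70100/220 = 43653.2 ≈ 43653 turns.

N_s = 43653 turns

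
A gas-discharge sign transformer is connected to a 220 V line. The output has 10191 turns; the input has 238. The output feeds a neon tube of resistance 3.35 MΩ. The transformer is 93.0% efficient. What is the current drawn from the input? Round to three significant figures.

I_in ≈ 0.129 A

V_out = 220 × 10191/238 = 9420.3 V.
I_out = V_out/R = 9420.3/(3.35×10^6) = 0.0028120 A.
P_out = V_out I_out = 9420.3 × 0.0028120 = 26.490 W.
P_in = P_out/η = 26.490/0.930 = 28.484 W.
I_in = P_in/V_in = 28.484/220 = 0.129 A.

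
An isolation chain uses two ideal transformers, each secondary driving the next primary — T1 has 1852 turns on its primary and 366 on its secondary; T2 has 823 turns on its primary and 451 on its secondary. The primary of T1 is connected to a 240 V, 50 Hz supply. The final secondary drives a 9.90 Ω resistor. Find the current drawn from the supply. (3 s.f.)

Secondary of T1: V = 240.00 × 366/1852 = 47.430 V.
Secondary of T2: V = 47.430 × 451/823 = 25.991 V.
I_load = 25.991/9.90 = 2.6254 A, so P_out = 25.991 × 2.6254 = 68.237 W.
All ideal ⇒ P_in = P_out, so I_supply = 68.237/240 = 0.284 A.

I_supply ≈ 0.284 A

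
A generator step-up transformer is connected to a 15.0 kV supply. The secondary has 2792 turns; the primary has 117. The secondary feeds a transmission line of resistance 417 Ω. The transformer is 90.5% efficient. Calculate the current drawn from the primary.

V_s = 15000 × 2792/117 = 357950 V.
I_s = V_s/R = 357950/417 = 858.39 A.
P_out = V_s I_s = 357950 × 858.39 = 3.0726×10^8 W.
P_in = P_out/η = 3.0726×10^8/0.905 = 3.3951×10^8 W.
I_p = P_in/V_p = 3.3951×10^8/15000 = 22600 A.

I_p ≈ 22600 A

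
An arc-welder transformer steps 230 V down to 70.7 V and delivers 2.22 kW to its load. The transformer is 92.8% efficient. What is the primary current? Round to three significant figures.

I_p ≈ 10.4 A

P_in = P_out/η = 2220/0.928 = 2392.2 W.
I_p = P_in/V_p = 2392.2/230 = 10.4 A.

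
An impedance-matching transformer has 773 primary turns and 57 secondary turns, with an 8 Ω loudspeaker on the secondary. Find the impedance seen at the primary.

Z_p ≈ 1470 Ω

Z_p = (N_p/N_s)² × Z_s = (773/57)² × 8 = 1470 Ω.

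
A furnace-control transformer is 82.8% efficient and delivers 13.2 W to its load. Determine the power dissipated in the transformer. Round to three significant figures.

P_loss ≈ 2.74 W

P_in = P_out/η = 13.2/0.828 = 15.9420 W.
P_loss = P_in − P_out = 15.9420 − 13.2 = 2.74 W.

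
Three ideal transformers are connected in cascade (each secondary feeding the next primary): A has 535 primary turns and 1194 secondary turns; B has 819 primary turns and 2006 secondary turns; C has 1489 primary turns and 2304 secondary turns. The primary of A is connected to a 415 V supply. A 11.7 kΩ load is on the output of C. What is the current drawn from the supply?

Secondary of A: V = 415.00 × 1194/535 = 926.19 V.
Secondary of B: V = 926.19 × 2006/819 = 2268.5 V.
Secondary of C: V = 2268.5 × 2304/1489 = 3510.2 V.
I_load = 3510.2/11700 = 0.30002 A, so P_out = 3510.2 × 0.30002 = 1053.1 W.
All ideal ⇒ P_in = P_out, so I_supply = 1053.1/415 = 2.54 A.

I_supply ≈ 2.54 A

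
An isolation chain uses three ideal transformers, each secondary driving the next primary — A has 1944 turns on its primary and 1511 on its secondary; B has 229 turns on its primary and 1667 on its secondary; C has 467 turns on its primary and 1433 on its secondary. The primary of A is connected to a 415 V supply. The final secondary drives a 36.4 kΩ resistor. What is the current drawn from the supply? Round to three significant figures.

I_supply ≈ 3.44 A

After A: V = 415.00 × 1511/1944 = 322.56 V.
After B: V = 322.56 × 1667/229 = 2348.1 V.
After C: V = 2348.1 × 1433/467 = 7205.2 V.
I_load = 7205.2/36400 = 0.19794 A, so P_out = 7205.2 × 0.19794 = 1426.2 W.
All ideal ⇒ P_in = P_out, so I_supply = 1426.2/415 = 3.44 A.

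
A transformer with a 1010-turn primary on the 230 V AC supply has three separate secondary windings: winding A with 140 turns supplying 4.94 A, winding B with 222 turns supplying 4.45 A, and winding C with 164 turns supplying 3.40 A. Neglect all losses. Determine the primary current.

V_A = 230 × 140/1010 = 31.881 V; V_B = 230 × 222/1010 = 50.554 V; V_C = 230 × 164/1010 = 37.347 V.
P_out = V_A I_A + V_B I_B + V_C I_C = 31.881×4.94 + 50.554×4.45 + 37.347×3.40 = 157.49 + 224.97 + 126.98 = 509.44 W.
Ideal ⇒ P_in = P_out, so I_p = P_out/V_p = 509.44/230 = 2.21 A.

I_p ≈ 2.21 A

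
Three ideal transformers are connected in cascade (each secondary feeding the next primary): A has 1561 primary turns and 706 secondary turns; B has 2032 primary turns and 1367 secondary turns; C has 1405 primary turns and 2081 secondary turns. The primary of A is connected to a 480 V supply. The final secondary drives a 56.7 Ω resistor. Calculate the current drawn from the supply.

After A: V = 480.00 × 706/1561 = 217.09 V.
After B: V = 217.09 × 1367/2032 = 146.05 V.
After C: V = 146.05 × 2081/1405 = 216.31 V.
I_load = 216.31/56.7 = 3.8151 A, so P_out = 216.31 × 3.8151 = 825.25 W.
All ideal ⇒ P_in = P_out, so I_supply = 825.25/480 = 1.72 A.

I_supply ≈ 1.72 A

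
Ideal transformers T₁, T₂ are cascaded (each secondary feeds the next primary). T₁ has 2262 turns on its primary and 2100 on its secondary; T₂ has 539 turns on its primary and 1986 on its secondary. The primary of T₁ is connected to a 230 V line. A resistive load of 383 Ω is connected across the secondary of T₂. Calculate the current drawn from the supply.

Secondary of T₁: V = 230.00 × 2100/2262 = 213.53 V.
Secondary of T₂: V = 213.53 × 1986/539 = 786.76 V.
I_load = 786.76/383 = 2.0542 A, so P_out = 786.76 × 2.0542 = 1616.2 W.
All ideal ⇒ P_in = P_out, so I_supply = 1616.2/230 = 7.03 A.

I_supply ≈ 7.03 A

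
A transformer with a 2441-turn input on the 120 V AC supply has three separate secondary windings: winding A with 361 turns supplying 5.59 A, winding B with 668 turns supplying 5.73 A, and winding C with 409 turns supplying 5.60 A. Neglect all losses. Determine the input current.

V_A = 120 × 361/2441 = 17.747 V; V_B = 120 × 668/2441 = 32.839 V; V_C = 120 × 409/2441 = 20.107 V.
P_out = V_A I_A + V_B I_B + V_C I_C = 17.747×5.59 + 32.839×5.73 + 20.107×5.60 = 99.205 + 188.17 + 112.60 = 399.97 W.
Ideal ⇒ P_in = P_out, so I_in = P_out/V_in = 399.97/120 = 3.33 A.

I_in ≈ 3.33 A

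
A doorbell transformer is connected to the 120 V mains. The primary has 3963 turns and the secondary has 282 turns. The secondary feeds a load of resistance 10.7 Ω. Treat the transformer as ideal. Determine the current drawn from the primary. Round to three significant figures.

V_s = V_p × N_s/N_p = 120 × 282/3963 = 8.5390 V.
I_s = V_s/R = 8.5390/10.7 = 0.79804 A.
For an ideal transformer I_p N_p = I_s N_s, so I_p = 0.79804 × 282/3963 = 0.0568 A.

I_p ≈ 0.0568 A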